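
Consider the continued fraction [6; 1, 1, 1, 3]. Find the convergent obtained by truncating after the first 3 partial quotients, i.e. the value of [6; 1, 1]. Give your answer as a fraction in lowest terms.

a_0 = 6: 6/1
a_1 = 1: 7/1
a_2 = 1: 13/2

13/2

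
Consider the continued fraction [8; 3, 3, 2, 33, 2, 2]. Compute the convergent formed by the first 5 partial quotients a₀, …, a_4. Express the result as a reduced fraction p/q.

Start with 33.
2 + 1/(33/1) = 2 + 1/33 = 67/33
3 + 1/(67/33) = 3 + 33/67 = 234/67
3 + 1/(234/67) = 3 + 67/234 = 769/234
8 + 1/(769/234) = 8 + 234/769 = 6386/769

6386/769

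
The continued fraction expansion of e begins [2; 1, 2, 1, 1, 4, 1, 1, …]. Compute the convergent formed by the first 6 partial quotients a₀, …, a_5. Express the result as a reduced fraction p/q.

87/32

a_0 = 2: 2/1
a_1 = 1: 3/1
a_2 = 2: 8/3
a_3 = 1: 11/4
a_4 = 1: 19/7
a_5 = 4: 87/32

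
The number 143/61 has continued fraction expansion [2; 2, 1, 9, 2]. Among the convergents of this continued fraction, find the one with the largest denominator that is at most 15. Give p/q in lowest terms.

a_0 = 2: 2/1  (≤ bound)
a_1 = 2: 5/2  (≤ bound)
a_2 = 1: 7/3  (≤ bound)
a_3 = 9: 68/29  (> 15, stop)

7/3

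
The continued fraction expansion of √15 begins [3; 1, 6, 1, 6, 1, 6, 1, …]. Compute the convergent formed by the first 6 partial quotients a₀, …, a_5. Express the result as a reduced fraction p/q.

Compute successive convergents:
a_0 = 3: 3/1
a_1 = 1: 4/1
a_2 = 6: 27/7
a_3 = 1: 31/8
a_4 = 6: 213/55
a_5 = 1: 244/63

244/63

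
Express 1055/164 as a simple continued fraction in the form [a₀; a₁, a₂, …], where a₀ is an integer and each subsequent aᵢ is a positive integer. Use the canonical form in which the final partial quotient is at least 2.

[6; 2, 3, 4, 2, 2]

1055 ÷ 164 → quotient 6, remainder 71
164 ÷ 71 → quotient 2, remainder 22
71 ÷ 22 → quotient 3, remainder 5
22 ÷ 5 → quotient 4, remainder 2
5 ÷ 2 → quotient 2, remainder 1
2 ÷ 1 → quotient 2, remainder 0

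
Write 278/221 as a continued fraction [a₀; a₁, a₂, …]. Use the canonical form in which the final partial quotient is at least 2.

[1; 3, 1, 7, 7]

Apply division with remainder until the remainder is 0:
278 = 1·221 + 57, so a_0 = 1
221 = 3·57 + 50, so a_1 = 3
57 = 1·50 + 7, so a_2 = 1
50 = 7·7 + 1, so a_3 = 7
7 = 7·1 + 0, so a_4 = 7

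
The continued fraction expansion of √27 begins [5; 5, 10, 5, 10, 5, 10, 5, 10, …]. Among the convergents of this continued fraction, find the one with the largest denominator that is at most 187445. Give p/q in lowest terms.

716035/137801

List convergents until the denominator exceeds the bound:
a_0 = 5: 5/1  (≤ bound)
a_1 = 5: 26/5  (≤ bound)
a_2 = 10: 265/51  (≤ bound)
a_3 = 5: 1351/260  (≤ bound)
a_4 = 10: 13775/2651  (≤ bound)
a_5 = 5: 70226/13515  (≤ bound)
a_6 = 10: 716035/137801  (≤ bound)
a_7 = 5: 3650401/702520  (> 187445, stop)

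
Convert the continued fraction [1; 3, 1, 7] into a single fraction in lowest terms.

a_0 = 1: 1/1
a_1 = 3: 4/3
a_2 = 1: 5/4
a_3 = 7: 39/31

39/31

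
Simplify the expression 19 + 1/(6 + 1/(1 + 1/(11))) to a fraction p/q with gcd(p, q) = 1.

1589/83

Start with 11.
1 + 1/(11/1) = 1 + 1/11 = 12/11
6 + 1/(12/11) = 6 + 11/12 = 83/12
19 + 1/(83/12) = 19 + 12/83 = 1589/83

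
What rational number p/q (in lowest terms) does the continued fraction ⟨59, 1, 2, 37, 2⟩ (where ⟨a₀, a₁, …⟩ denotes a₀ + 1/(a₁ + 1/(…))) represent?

13545/227

Starting at the tail and folding back:
Start with 2.
37 + 1/(2/1) = 37 + 1/2 = 75/2
2 + 1/(75/2) = 2 + 2/75 = 152/75
1 + 1/(152/75) = 1 + 75/152 = 227/152
59 + 1/(227/152) = 59 + 152/227 = 13545/227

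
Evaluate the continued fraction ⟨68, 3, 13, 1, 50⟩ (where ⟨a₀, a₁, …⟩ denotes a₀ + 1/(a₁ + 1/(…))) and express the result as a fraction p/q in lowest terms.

a_0 = 68: 68/1
a_1 = 3: 205/3
a_2 = 13: 2733/40
a_3 = 1: 2938/43
a_4 = 50: 149633/2190

149633/2190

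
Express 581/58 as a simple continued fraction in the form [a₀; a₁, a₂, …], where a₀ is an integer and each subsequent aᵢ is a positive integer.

[10; 58]

581 ÷ 58 → quotient 10, remainder 1
58 ÷ 1 → quotient 58, remainder 0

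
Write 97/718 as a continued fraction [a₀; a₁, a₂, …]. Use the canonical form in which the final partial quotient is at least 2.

[0; 7, 2, 2, 19]

Repeatedly divide and take the remainder:
97 ÷ 718 → quotient 0, remainder 97
718 ÷ 97 → quotient 7, remainder 39
97 ÷ 39 → quotient 2, remainder 19
39 ÷ 19 → quotient 2, remainder 1
19 ÷ 1 → quotient 19, remainder 0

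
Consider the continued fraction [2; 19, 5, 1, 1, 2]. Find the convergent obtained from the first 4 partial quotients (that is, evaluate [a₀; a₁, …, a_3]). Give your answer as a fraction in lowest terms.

Start with 1.
5 + 1/(1/1) = 5 + 1/1 = 6/1
19 + 1/(6/1) = 19 + 1/6 = 115/6
2 + 1/(115/6) = 2 + 6/115 = 236/115

236/115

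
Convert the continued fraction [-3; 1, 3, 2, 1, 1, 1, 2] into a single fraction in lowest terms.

-205/92

Use the convergent recurrence hₖ = aₖ·hₖ₋₁ + hₖ₋₂ (and likewise for the denominators kₖ):
a_0 = -3: -3/1
a_1 = 1: -2/1
a_2 = 3: -9/4
a_3 = 2: -20/9
a_4 = 1: -29/13
a_5 = 1: -49/22
a_6 = 1: -78/35
a_7 = 2: -205/92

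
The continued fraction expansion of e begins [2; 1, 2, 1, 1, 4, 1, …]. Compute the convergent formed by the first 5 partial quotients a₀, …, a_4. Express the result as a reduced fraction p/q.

19/7

Collapse the nested fraction from the inside out:
Start with 1.
1 + 1/(1/1) = 1 + 1/1 = 2/1
2 + 1/(2/1) = 2 + 1/2 = 5/2
1 + 1/(5/2) = 1 + 2/5 = 7/5
2 + 1/(7/5) = 2 + 5/7 = 19/7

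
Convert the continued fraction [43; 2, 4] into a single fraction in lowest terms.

391/9

Work from the innermost term outward:
Start with 4.
2 + 1/(4/1) = 2 + 1/4 = 9/4
43 + 1/(9/4) = 43 + 4/9 = 391/9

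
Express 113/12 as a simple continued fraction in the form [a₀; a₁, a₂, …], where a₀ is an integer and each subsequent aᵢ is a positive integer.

[9; 2, 2, 2]

113 = 9·12 + 5, so a_0 = 9
12 = 2·5 + 2, so a_1 = 2
5 = 2·2 + 1, so a_2 = 2
2 = 2·1 + 0, so a_3 = 2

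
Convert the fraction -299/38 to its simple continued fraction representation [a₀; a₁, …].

Repeatedly divide and take the remainder:
-299 = -8·38 + 5, so a_0 = -8
38 = 7·5 + 3, so a_1 = 7
5 = 1·3 + 2, so a_2 = 1
3 = 1·2 + 1, so a_3 = 1
2 = 2·1 + 0, so a_4 = 2

[-8; 7, 1, 1, 2]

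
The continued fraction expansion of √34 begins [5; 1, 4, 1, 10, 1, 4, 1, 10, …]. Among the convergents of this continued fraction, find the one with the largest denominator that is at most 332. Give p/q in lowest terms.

a_0 = 5: 5/1  (≤ bound)
a_1 = 1: 6/1  (≤ bound)
a_2 = 4: 29/5  (≤ bound)
a_3 = 1: 35/6  (≤ bound)
a_4 = 10: 379/65  (≤ bound)
a_5 = 1: 414/71  (≤ bound)
a_6 = 4: 2035/349  (> 332, stop)

414/71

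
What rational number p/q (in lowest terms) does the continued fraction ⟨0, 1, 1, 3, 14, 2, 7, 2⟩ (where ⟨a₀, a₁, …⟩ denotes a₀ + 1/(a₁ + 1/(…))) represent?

1884/3305

Build up convergents one term at a time:
a_0 = 0: 0/1
a_1 = 1: 1/1
a_2 = 1: 1/2
a_3 = 3: 4/7
a_4 = 14: 57/100
a_5 = 2: 118/207
a_6 = 7: 883/1549
a_7 = 2: 1884/3305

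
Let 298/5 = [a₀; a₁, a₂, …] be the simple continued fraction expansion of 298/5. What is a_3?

2

298 ÷ 5 → quotient 59, remainder 3
5 ÷ 3 → quotient 1, remainder 2
3 ÷ 2 → quotient 1, remainder 1
2 ÷ 1 → quotient 2, remainder 0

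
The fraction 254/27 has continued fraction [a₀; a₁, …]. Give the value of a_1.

254 ÷ 27 → quotient 9, remainder 11
27 ÷ 11 → quotient 2, remainder 5

2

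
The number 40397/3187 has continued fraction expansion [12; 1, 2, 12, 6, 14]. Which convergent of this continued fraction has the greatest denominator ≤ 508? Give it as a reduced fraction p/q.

List convergents until the denominator exceeds the bound:
a_0 = 12: 12/1  (≤ bound)
a_1 = 1: 13/1  (≤ bound)
a_2 = 2: 38/3  (≤ bound)
a_3 = 12: 469/37  (≤ bound)
a_4 = 6: 2852/225  (≤ bound)
a_5 = 14: 40397/3187  (> 508, stop)

2852/225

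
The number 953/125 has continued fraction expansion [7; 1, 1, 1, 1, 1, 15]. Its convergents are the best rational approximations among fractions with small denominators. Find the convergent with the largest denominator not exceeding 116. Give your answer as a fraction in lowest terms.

a_0 = 7: 7/1  (≤ bound)
a_1 = 1: 8/1  (≤ bound)
a_2 = 1: 15/2  (≤ bound)
a_3 = 1: 23/3  (≤ bound)
a_4 = 1: 38/5  (≤ bound)
a_5 = 1: 61/8  (≤ bound)
a_6 = 15: 953/125  (> 116, stop)

61/8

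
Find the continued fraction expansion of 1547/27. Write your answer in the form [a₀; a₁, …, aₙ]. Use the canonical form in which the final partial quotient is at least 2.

1547 = 57·27 + 8, so a_0 = 57
27 = 3·8 + 3, so a_1 = 3
8 = 2·3 + 2, so a_2 = 2
3 = 1·2 + 1, so a_3 = 1
2 = 2·1 + 0, so a_4 = 2

[57; 3, 2, 1, 2]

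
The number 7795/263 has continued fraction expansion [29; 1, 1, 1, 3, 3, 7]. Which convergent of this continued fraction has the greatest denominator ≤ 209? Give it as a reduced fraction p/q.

1067/36

List convergents until the denominator exceeds the bound:
a_0 = 29: 29/1  (≤ bound)
a_1 = 1: 30/1  (≤ bound)
a_2 = 1: 59/2  (≤ bound)
a_3 = 1: 89/3  (≤ bound)
a_4 = 3: 326/11  (≤ bound)
a_5 = 3: 1067/36  (≤ bound)
a_6 = 7: 7795/263  (> 209, stop)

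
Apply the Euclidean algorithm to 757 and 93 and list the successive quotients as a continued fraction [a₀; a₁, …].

⌊757/93⌋ = 8, remainder 13
⌊93/13⌋ = 7, remainder 2
⌊13/2⌋ = 6, remainder 1
⌊2/1⌋ = 2, remainder 0

[8; 7, 6, 2]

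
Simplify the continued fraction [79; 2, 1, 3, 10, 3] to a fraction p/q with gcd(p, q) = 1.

Collapse the nested fraction from the inside out:
Start with 3.
10 + 1/(3/1) = 10 + 1/3 = 31/3
3 + 1/(31/3) = 3 + 3/31 = 96/31
1 + 1/(96/31) = 1 + 31/96 = 127/96
2 + 1/(127/96) = 2 + 96/127 = 350/127
79 + 1/(350/127) = 79 + 127/350 = 27777/350

27777/350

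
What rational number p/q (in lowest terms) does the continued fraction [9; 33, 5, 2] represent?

Compute successive convergents:
a_0 = 9: 9/1
a_1 = 33: 298/33
a_2 = 5: 1499/166
a_3 = 2: 3296/365

3296/365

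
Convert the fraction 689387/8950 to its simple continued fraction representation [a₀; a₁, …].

[77; 37, 1, 3, 4, 3, 4]

689387 = 77·8950 + 237, so a_0 = 77
8950 = 37·237 + 181, so a_1 = 37
237 = 1·181 + 56, so a_2 = 1
181 = 3·56 + 13, so a_3 = 3
56 = 4·13 + 4, so a_4 = 4
13 = 3·4 + 1, so a_5 = 3
4 = 4·1 + 0, so a_6 = 4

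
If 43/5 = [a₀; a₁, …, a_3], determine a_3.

43 = 8·5 + 3, so a_0 = 8
5 = 1·3 + 2, so a_1 = 1
3 = 1·2 + 1, so a_2 = 1
2 = 2·1 + 0, so a_3 = 2

2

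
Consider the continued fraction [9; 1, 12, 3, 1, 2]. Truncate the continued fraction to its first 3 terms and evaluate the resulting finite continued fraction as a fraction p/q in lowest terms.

129/13

Start with 12.
1 + 1/(12/1) = 1 + 1/12 = 13/12
9 + 1/(13/12) = 9 + 12/13 = 129/13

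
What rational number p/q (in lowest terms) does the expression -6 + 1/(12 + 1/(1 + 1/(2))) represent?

a_0 = -6: -6/1
a_1 = 12: -71/12
a_2 = 1: -77/13
a_3 = 2: -225/38

-225/38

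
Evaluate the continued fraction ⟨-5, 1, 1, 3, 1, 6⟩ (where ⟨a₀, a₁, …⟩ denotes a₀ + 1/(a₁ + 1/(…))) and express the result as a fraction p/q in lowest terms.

-271/61

Work from the innermost term outward:
Start with 6.
1 + 1/(6/1) = 1 + 1/6 = 7/6
3 + 1/(7/6) = 3 + 6/7 = 27/7
1 + 1/(27/7) = 1 + 7/27 = 34/27
1 + 1/(34/27) = 1 + 27/34 = 61/34
-5 + 1/(61/34) = -5 + 34/61 = -271/61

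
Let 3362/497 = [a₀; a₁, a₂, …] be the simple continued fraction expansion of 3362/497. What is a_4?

29

⌊3362/497⌋ = 6, remainder 380
⌊497/380⌋ = 1, remainder 117
⌊380/117⌋ = 3, remainder 29
⌊117/29⌋ = 4, remainder 1
⌊29/1⌋ = 29, remainder 0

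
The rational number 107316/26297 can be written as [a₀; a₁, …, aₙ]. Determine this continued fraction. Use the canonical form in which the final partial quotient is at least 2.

107316 = 4·26297 + 2128, so a_0 = 4
26297 = 12·2128 + 761, so a_1 = 12
2128 = 2·761 + 606, so a_2 = 2
761 = 1·606 + 155, so a_3 = 1
606 = 3·155 + 141, so a_4 = 3
155 = 1·141 + 14, so a_5 = 1
141 = 10·14 + 1, so a_6 = 10
14 = 14·1 + 0, so a_7 = 14

[4; 12, 2, 1, 3, 1, 10, 14]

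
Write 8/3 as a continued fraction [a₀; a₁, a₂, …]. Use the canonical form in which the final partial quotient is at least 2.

Repeatedly divide and take the remainder:
8 = 2·3 + 2, so a_0 = 2
3 = 1·2 + 1, so a_1 = 1
2 = 2·1 + 0, so a_2 = 2

[2; 1, 2]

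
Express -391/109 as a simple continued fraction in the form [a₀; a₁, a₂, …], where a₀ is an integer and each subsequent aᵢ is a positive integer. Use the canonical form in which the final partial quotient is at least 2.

Apply division with remainder until the remainder is 0:
-391 ÷ 109 → quotient -4, remainder 45
109 ÷ 45 → quotient 2, remainder 19
45 ÷ 19 → quotient 2, remainder 7
19 ÷ 7 → quotient 2, remainder 5
7 ÷ 5 → quotient 1, remainder 2
5 ÷ 2 → quotient 2, remainder 1
2 ÷ 1 → quotient 2, remainder 0

[-4; 2, 2, 2, 1, 2, 2]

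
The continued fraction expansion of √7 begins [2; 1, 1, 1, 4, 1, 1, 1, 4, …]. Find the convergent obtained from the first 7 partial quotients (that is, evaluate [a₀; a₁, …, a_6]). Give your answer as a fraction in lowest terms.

82/31

Compute successive convergents:
a_0 = 2: 2/1
a_1 = 1: 3/1
a_2 = 1: 5/2
a_3 = 1: 8/3
a_4 = 4: 37/14
a_5 = 1: 45/17
a_6 = 1: 82/31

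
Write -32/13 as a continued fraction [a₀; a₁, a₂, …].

Repeatedly divide and take the remainder:
-32 ÷ 13 → quotient -3, remainder 7
13 ÷ 7 → quotient 1, remainder 6
7 ÷ 6 → quotient 1, remainder 1
6 ÷ 1 → quotient 6, remainder 0

[-3; 1, 1, 6]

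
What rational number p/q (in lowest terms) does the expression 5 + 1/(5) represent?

26/5

a_0 = 5: 5/1
a_1 = 5: 26/5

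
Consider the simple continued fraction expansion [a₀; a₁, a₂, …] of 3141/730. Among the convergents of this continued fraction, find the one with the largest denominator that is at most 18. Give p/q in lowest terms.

43/10

a_0 = 4: 4/1  (≤ bound)
a_1 = 3: 13/3  (≤ bound)
a_2 = 3: 43/10  (≤ bound)
a_3 = 3: 142/33  (> 18, stop)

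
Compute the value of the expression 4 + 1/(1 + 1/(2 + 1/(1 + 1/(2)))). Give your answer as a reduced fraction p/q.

52/11

a_0 = 4: 4/1
a_1 = 1: 5/1
a_2 = 2: 14/3
a_3 = 1: 19/4
a_4 = 2: 52/11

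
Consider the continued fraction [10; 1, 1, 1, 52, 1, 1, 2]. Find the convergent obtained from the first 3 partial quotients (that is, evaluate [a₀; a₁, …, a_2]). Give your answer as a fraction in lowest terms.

Starting at the tail and folding back:
Start with 1.
1 + 1/(1/1) = 1 + 1/1 = 2/1
10 + 1/(2/1) = 10 + 1/2 = 21/2

21/2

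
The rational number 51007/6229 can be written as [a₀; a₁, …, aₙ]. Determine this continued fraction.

Repeatedly divide and take the remainder:
51007 ÷ 6229 → quotient 8, remainder 1175
6229 ÷ 1175 → quotient 5, remainder 354
1175 ÷ 354 → quotient 3, remainder 113
354 ÷ 113 → quotient 3, remainder 15
113 ÷ 15 → quotient 7, remainder 8
15 ÷ 8 → quotient 1, remainder 7
8 ÷ 7 → quotient 1, remainder 1
7 ÷ 1 → quotient 7, remainder 0

[8; 5, 3, 3, 7, 1, 1, 7]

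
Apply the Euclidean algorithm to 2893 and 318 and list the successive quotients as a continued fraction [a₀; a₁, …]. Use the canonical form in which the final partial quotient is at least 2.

2893 = 9·318 + 31, so a_0 = 9
318 = 10·31 + 8, so a_1 = 10
31 = 3·8 + 7, so a_2 = 3
8 = 1·7 + 1, so a_3 = 1
7 = 7·1 + 0, so a_4 = 7

[9; 10, 3, 1, 7]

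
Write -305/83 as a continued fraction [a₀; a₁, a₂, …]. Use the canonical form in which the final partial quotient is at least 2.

[-4; 3, 13, 2]

Apply division with remainder until the remainder is 0:
⌊-305/83⌋ = -4, remainder 27
⌊83/27⌋ = 3, remainder 2
⌊27/2⌋ = 13, remainder 1
⌊2/1⌋ = 2, remainder 0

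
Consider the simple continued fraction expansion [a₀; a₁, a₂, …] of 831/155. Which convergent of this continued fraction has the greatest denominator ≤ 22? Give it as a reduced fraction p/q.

59/11

a_0 = 5: 5/1  (≤ bound)
a_1 = 2: 11/2  (≤ bound)
a_2 = 1: 16/3  (≤ bound)
a_3 = 3: 59/11  (≤ bound)
a_4 = 3: 193/36  (> 22, stop)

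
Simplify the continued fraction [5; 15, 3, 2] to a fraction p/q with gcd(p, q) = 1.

542/107

Compute successive convergents:
a_0 = 5: 5/1
a_1 = 15: 76/15
a_2 = 3: 233/46
a_3 = 2: 542/107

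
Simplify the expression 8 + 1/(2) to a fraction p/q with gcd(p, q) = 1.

Use the convergent recurrence hₖ = aₖ·hₖ₋₁ + hₖ₋₂ (and likewise for the denominators kₖ):
a_0 = 8: 8/1
a_1 = 2: 17/2

17/2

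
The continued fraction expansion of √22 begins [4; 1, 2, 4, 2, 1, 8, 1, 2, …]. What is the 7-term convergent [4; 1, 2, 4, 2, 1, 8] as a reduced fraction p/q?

1712/365

Compute successive convergents:
a_0 = 4: 4/1
a_1 = 1: 5/1
a_2 = 2: 14/3
a_3 = 4: 61/13
a_4 = 2: 136/29
a_5 = 1: 197/42
a_6 = 8: 1712/365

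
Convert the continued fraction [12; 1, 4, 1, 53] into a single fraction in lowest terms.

4145/323

Use the convergent recurrence hₖ = aₖ·hₖ₋₁ + hₖ₋₂ (and likewise for the denominators kₖ):
a_0 = 12: 12/1
a_1 = 1: 13/1
a_2 = 4: 64/5
a_3 = 1: 77/6
a_4 = 53: 4145/323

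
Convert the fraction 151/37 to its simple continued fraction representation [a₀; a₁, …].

Repeatedly divide and take the remainder:
⌊151/37⌋ = 4, remainder 3
⌊37/3⌋ = 12, remainder 1
⌊3/1⌋ = 3, remainder 0

[4; 12, 3]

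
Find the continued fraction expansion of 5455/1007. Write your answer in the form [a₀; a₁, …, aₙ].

5455 = 5·1007 + 420, so a_0 = 5
1007 = 2·420 + 167, so a_1 = 2
420 = 2·167 + 86, so a_2 = 2
167 = 1·86 + 81, so a_3 = 1
86 = 1·81 + 5, so a_4 = 1
81 = 16·5 + 1, so a_5 = 16
5 = 5·1 + 0, so a_6 = 5

[5; 2, 2, 1, 1, 16, 5]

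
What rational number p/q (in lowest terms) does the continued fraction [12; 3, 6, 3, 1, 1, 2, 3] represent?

14903/1210

a_0 = 12: 12/1
a_1 = 3: 37/3
a_2 = 6: 234/19
a_3 = 3: 739/60
a_4 = 1: 973/79
a_5 = 1: 1712/139
a_6 = 2: 4397/357
a_7 = 3: 14903/1210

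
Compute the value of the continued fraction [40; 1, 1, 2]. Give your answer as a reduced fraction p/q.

Work from the innermost term outward:
Start with 2.
1 + 1/(2/1) = 1 + 1/2 = 3/2
1 + 1/(3/2) = 1 + 2/3 = 5/3
40 + 1/(5/3) = 40 + 3/5 = 203/5

203/5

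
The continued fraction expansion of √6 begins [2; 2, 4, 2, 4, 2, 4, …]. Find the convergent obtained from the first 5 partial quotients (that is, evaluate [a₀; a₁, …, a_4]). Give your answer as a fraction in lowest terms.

Use the convergent recurrence hₖ = aₖ·hₖ₋₁ + hₖ₋₂ (and likewise for the denominators kₖ):
a_0 = 2: 2/1
a_1 = 2: 5/2
a_2 = 4: 22/9
a_3 = 2: 49/20
a_4 = 4: 218/89

218/89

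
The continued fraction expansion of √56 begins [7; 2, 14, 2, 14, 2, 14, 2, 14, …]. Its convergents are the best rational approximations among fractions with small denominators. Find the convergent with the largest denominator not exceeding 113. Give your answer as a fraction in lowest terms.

449/60

a_0 = 7: 7/1  (≤ bound)
a_1 = 2: 15/2  (≤ bound)
a_2 = 14: 217/29  (≤ bound)
a_3 = 2: 449/60  (≤ bound)
a_4 = 14: 6503/869  (> 113, stop)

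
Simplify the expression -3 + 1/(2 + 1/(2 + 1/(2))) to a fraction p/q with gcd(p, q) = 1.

Build up convergents one term at a time:
a_0 = -3: -3/1
a_1 = 2: -5/2
a_2 = 2: -13/5
a_3 = 2: -31/12

-31/12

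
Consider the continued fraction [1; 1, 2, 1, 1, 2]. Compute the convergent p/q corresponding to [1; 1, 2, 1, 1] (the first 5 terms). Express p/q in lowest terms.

12/7

a_0 = 1: 1/1
a_1 = 1: 2/1
a_2 = 2: 5/3
a_3 = 1: 7/4
a_4 = 1: 12/7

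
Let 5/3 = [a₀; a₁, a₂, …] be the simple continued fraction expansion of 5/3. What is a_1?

1

5 = 1·3 + 2, so a_0 = 1
3 = 1·2 + 1, so a_1 = 1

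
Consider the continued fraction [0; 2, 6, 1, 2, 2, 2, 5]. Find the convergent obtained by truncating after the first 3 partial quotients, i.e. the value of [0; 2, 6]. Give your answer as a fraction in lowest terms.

6/13

a_0 = 0: 0/1
a_1 = 2: 1/2
a_2 = 6: 6/13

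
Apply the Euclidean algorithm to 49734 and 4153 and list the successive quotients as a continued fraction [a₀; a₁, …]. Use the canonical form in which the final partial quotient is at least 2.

[11; 1, 39, 1, 2, 1, 1, 14]

⌊49734/4153⌋ = 11, remainder 4051
⌊4153/4051⌋ = 1, remainder 102
⌊4051/102⌋ = 39, remainder 73
⌊102/73⌋ = 1, remainder 29
⌊73/29⌋ = 2, remainder 15
⌊29/15⌋ = 1, remainder 14
⌊15/14⌋ = 1, remainder 1
⌊14/1⌋ = 14, remainder 0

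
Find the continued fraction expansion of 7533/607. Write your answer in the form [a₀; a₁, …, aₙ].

7533 = 12·607 + 249, so a_0 = 12
607 = 2·249 + 109, so a_1 = 2
249 = 2·109 + 31, so a_2 = 2
109 = 3·31 + 16, so a_3 = 3
31 = 1·16 + 15, so a_4 = 1
16 = 1·15 + 1, so a_5 = 1
15 = 15·1 + 0, so a_6 = 15

[12; 2, 2, 3, 1, 1, 15]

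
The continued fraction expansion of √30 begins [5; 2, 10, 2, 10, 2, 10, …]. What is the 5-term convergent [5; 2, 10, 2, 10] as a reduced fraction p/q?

2525/461

Use the convergent recurrence hₖ = aₖ·hₖ₋₁ + hₖ₋₂ (and likewise for the denominators kₖ):
a_0 = 5: 5/1
a_1 = 2: 11/2
a_2 = 10: 115/21
a_3 = 2: 241/44
a_4 = 10: 2525/461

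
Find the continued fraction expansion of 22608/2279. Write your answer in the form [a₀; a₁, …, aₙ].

Run the Euclidean algorithm, recording each quotient:
22608 = 9·2279 + 2097, so a_0 = 9
2279 = 1·2097 + 182, so a_1 = 1
2097 = 11·182 + 95, so a_2 = 11
182 = 1·95 + 87, so a_3 = 1
95 = 1·87 + 8, so a_4 = 1
87 = 10·8 + 7, so a_5 = 10
8 = 1·7 + 1, so a_6 = 1
7 = 7·1 + 0, so a_7 = 7

[9; 1, 11, 1, 1, 10, 1, 7]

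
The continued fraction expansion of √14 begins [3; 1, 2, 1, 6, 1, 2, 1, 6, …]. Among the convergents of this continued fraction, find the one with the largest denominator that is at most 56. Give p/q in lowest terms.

116/31

a_0 = 3: 3/1  (≤ bound)
a_1 = 1: 4/1  (≤ bound)
a_2 = 2: 11/3  (≤ bound)
a_3 = 1: 15/4  (≤ bound)
a_4 = 6: 101/27  (≤ bound)
a_5 = 1: 116/31  (≤ bound)
a_6 = 2: 333/89  (> 56, stop)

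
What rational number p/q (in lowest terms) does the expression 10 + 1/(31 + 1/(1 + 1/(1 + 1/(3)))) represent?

2217/221

Start with 3.
1 + 1/(3/1) = 1 + 1/3 = 4/3
1 + 1/(4/3) = 1 + 3/4 = 7/4
31 + 1/(7/4) = 31 + 4/7 = 221/7
10 + 1/(221/7) = 10 + 7/221 = 2217/221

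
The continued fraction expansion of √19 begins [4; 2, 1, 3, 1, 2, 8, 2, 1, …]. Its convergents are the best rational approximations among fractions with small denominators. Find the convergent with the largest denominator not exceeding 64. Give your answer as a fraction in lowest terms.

170/39

List convergents until the denominator exceeds the bound:
a_0 = 4: 4/1  (≤ bound)
a_1 = 2: 9/2  (≤ bound)
a_2 = 1: 13/3  (≤ bound)
a_3 = 3: 48/11  (≤ bound)
a_4 = 1: 61/14  (≤ bound)
a_5 = 2: 170/39  (≤ bound)
a_6 = 8: 1421/326  (> 64, stop)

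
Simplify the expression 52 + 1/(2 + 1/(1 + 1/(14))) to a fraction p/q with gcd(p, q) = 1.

a_0 = 52: 52/1
a_1 = 2: 105/2
a_2 = 1: 157/3
a_3 = 14: 2303/44

2303/44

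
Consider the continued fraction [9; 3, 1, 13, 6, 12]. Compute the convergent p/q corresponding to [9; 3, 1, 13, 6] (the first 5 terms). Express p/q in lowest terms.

a_0 = 9: 9/1
a_1 = 3: 28/3
a_2 = 1: 37/4
a_3 = 13: 509/55
a_4 = 6: 3091/334

3091/334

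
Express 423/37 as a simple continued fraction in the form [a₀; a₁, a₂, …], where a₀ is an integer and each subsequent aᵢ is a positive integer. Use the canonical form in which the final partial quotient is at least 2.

⌊423/37⌋ = 11, remainder 16
⌊37/16⌋ = 2, remainder 5
⌊16/5⌋ = 3, remainder 1
⌊5/1⌋ = 5, remainder 0

[11; 2, 3, 5]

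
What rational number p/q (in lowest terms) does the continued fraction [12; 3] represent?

Collapse the nested fraction from the inside out:
Start with 3.
12 + 1/(3/1) = 12 + 1/3 = 37/3

37/3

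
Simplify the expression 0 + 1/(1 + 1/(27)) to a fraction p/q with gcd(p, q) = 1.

27/28

a_0 = 0: 0/1
a_1 = 1: 1/1
a_2 = 27: 27/28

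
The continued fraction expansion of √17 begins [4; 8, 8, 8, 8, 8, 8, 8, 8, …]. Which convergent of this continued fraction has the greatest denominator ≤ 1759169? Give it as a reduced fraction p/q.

1166876/283009

List convergents until the denominator exceeds the bound:
a_0 = 4: 4/1  (≤ bound)
a_1 = 8: 33/8  (≤ bound)
a_2 = 8: 268/65  (≤ bound)
a_3 = 8: 2177/528  (≤ bound)
a_4 = 8: 17684/4289  (≤ bound)
a_5 = 8: 143649/34840  (≤ bound)
a_6 = 8: 1166876/283009  (≤ bound)
a_7 = 8: 9478657/2298912  (> 1759169, stop)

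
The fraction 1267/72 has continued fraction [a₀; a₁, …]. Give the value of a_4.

Apply division with remainder until the remainder is 0:
1267 = 17·72 + 43, so a_0 = 17
72 = 1·43 + 29, so a_1 = 1
43 = 1·29 + 14, so a_2 = 1
29 = 2·14 + 1, so a_3 = 2
14 = 14·1 + 0, so a_4 = 14

14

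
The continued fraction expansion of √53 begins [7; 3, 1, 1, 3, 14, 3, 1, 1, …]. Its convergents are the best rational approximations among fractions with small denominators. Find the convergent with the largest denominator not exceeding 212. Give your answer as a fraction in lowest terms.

a_0 = 7: 7/1  (≤ bound)
a_1 = 3: 22/3  (≤ bound)
a_2 = 1: 29/4  (≤ bound)
a_3 = 1: 51/7  (≤ bound)
a_4 = 3: 182/25  (≤ bound)
a_5 = 14: 2599/357  (> 212, stop)

182/25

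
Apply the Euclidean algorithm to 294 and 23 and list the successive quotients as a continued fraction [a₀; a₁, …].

Run the Euclidean algorithm, recording each quotient:
294 ÷ 23 → quotient 12, remainder 18
23 ÷ 18 → quotient 1, remainder 5
18 ÷ 5 → quotient 3, remainder 3
5 ÷ 3 → quotient 1, remainder 2
3 ÷ 2 → quotient 1, remainder 1
2 ÷ 1 → quotient 2, remainder 0

[12; 1, 3, 1, 1, 2]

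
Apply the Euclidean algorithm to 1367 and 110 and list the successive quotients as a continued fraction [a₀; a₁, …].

[12; 2, 2, 1, 15]

⌊1367/110⌋ = 12, remainder 47
⌊110/47⌋ = 2, remainder 16
⌊47/16⌋ = 2, remainder 15
⌊16/15⌋ = 1, remainder 1
⌊15/1⌋ = 15, remainder 0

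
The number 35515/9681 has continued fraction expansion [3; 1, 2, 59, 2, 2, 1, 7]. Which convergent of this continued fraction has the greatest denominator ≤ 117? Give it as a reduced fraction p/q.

List convergents until the denominator exceeds the bound:
a_0 = 3: 3/1  (≤ bound)
a_1 = 1: 4/1  (≤ bound)
a_2 = 2: 11/3  (≤ bound)
a_3 = 59: 653/178  (> 117, stop)

11/3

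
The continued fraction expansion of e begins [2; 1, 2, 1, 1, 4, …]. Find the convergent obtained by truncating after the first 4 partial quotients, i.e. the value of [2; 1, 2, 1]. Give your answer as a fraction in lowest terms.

a_0 = 2: 2/1
a_1 = 1: 3/1
a_2 = 2: 8/3
a_3 = 1: 11/4

11/4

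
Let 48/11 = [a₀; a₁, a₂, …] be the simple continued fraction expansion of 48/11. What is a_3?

3

48 ÷ 11 → quotient 4, remainder 4
11 ÷ 4 → quotient 2, remainder 3
4 ÷ 3 → quotient 1, remainder 1
3 ÷ 1 → quotient 3, remainder 0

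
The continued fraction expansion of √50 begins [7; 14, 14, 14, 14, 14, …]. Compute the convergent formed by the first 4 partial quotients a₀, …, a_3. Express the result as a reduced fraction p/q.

Build up convergents one term at a time:
a_0 = 7: 7/1
a_1 = 14: 99/14
a_2 = 14: 1393/197
a_3 = 14: 19601/2772

19601/2772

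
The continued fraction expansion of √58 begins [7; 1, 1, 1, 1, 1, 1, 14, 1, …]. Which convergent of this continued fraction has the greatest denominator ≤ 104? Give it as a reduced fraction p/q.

a_0 = 7: 7/1  (≤ bound)
a_1 = 1: 8/1  (≤ bound)
a_2 = 1: 15/2  (≤ bound)
a_3 = 1: 23/3  (≤ bound)
a_4 = 1: 38/5  (≤ bound)
a_5 = 1: 61/8  (≤ bound)
a_6 = 1: 99/13  (≤ bound)
a_7 = 14: 1447/190  (> 104, stop)

99/13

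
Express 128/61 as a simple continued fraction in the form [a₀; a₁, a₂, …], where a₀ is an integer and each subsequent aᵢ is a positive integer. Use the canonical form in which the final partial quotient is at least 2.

[2; 10, 6]

⌊128/61⌋ = 2, remainder 6
⌊61/6⌋ = 10, remainder 1
⌊6/1⌋ = 6, remainder 0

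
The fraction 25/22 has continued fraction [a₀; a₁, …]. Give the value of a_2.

3

25 = 1·22 + 3, so a_0 = 1
22 = 7·3 + 1, so a_1 = 7
3 = 3·1 + 0, so a_2 = 3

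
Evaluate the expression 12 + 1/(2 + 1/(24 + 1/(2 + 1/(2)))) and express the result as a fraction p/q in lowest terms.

Start with 2.
2 + 1/(2/1) = 2 + 1/2 = 5/2
24 + 1/(5/2) = 24 + 2/5 = 122/5
2 + 1/(122/5) = 2 + 5/122 = 249/122
12 + 1/(249/122) = 12 + 122/249 = 3110/249

3110/249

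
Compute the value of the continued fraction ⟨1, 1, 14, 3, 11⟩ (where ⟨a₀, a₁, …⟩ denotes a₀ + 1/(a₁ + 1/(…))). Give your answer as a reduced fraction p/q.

1008/521

Collapse the nested fraction from the inside out:
Start with 11.
3 + 1/(11/1) = 3 + 1/11 = 34/11
14 + 1/(34/11) = 14 + 11/34 = 487/34
1 + 1/(487/34) = 1 + 34/487 = 521/487
1 + 1/(521/487) = 1 + 487/521 = 1008/521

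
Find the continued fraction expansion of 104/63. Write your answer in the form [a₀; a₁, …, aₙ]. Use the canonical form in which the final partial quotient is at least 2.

104 = 1·63 + 41, so a_0 = 1
63 = 1·41 + 22, so a_1 = 1
41 = 1·22 + 19, so a_2 = 1
22 = 1·19 + 3, so a_3 = 1
19 = 6·3 + 1, so a_4 = 6
3 = 3·1 + 0, so a_5 = 3

[1; 1, 1, 1, 6, 3]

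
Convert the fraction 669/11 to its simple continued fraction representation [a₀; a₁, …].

Repeatedly divide and take the remainder:
⌊669/11⌋ = 60, remainder 9
⌊11/9⌋ = 1, remainder 2
⌊9/2⌋ = 4, remainder 1
⌊2/1⌋ = 2, remainder 0

[60; 1, 4, 2]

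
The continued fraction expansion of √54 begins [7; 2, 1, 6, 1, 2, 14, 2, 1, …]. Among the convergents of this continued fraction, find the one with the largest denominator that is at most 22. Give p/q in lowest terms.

147/20

List convergents until the denominator exceeds the bound:
a_0 = 7: 7/1  (≤ bound)
a_1 = 2: 15/2  (≤ bound)
a_2 = 1: 22/3  (≤ bound)
a_3 = 6: 147/20  (≤ bound)
a_4 = 1: 169/23  (> 22, stop)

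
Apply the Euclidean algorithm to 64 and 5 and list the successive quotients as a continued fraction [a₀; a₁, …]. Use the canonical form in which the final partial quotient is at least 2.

[12; 1, 4]

64 = 12·5 + 4, so a_0 = 12
5 = 1·4 + 1, so a_1 = 1
4 = 4·1 + 0, so a_2 = 4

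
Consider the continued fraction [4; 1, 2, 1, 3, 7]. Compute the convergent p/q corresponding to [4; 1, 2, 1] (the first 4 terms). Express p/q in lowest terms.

Start with 1.
2 + 1/(1/1) = 2 + 1/1 = 3/1
1 + 1/(3/1) = 1 + 1/3 = 4/3
4 + 1/(4/3) = 4 + 3/4 = 19/4

19/4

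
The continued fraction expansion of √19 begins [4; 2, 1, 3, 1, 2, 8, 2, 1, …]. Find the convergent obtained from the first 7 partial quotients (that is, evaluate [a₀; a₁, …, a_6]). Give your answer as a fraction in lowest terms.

Start with 8.
2 + 1/(8/1) = 2 + 1/8 = 17/8
1 + 1/(17/8) = 1 + 8/17 = 25/17
3 + 1/(25/17) = 3 + 17/25 = 92/25
1 + 1/(92/25) = 1 + 25/92 = 117/92
2 + 1/(117/92) = 2 + 92/117 = 326/117
4 + 1/(326/117) = 4 + 117/326 = 1421/326

1421/326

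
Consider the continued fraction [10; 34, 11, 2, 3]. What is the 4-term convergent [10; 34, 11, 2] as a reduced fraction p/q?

Start with 2.
11 + 1/(2/1) = 11 + 1/2 = 23/2
34 + 1/(23/2) = 34 + 2/23 = 784/23
10 + 1/(784/23) = 10 + 23/784 = 7863/784

7863/784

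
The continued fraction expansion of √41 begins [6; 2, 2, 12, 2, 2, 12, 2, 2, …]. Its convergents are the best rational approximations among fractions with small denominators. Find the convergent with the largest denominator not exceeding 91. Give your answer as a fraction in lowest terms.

397/62

List convergents until the denominator exceeds the bound:
a_0 = 6: 6/1  (≤ bound)
a_1 = 2: 13/2  (≤ bound)
a_2 = 2: 32/5  (≤ bound)
a_3 = 12: 397/62  (≤ bound)
a_4 = 2: 826/129  (> 91, stop)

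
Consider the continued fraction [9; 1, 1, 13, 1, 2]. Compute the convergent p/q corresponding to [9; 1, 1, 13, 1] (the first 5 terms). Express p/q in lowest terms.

276/29

a_0 = 9: 9/1
a_1 = 1: 10/1
a_2 = 1: 19/2
a_3 = 13: 257/27
a_4 = 1: 276/29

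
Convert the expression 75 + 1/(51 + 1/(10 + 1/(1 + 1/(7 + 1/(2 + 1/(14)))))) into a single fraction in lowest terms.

10260652/136773

Start with 14.
2 + 1/(14/1) = 2 + 1/14 = 29/14
7 + 1/(29/14) = 7 + 14/29 = 217/29
1 + 1/(217/29) = 1 + 29/217 = 246/217
10 + 1/(246/217) = 10 + 217/246 = 2677/246
51 + 1/(2677/246) = 51 + 246/2677 = 136773/2677
75 + 1/(136773/2677) = 75 + 2677/136773 = 10260652/136773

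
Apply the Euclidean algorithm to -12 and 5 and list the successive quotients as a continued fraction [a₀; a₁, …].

-12 ÷ 5 → quotient -3, remainder 3
5 ÷ 3 → quotient 1, remainder 2
3 ÷ 2 → quotient 1, remainder 1
2 ÷ 1 → quotient 2, remainder 0

[-3; 1, 1, 2]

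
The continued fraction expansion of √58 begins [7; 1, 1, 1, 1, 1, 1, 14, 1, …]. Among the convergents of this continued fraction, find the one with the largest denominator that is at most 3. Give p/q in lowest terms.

23/3

a_0 = 7: 7/1  (≤ bound)
a_1 = 1: 8/1  (≤ bound)
a_2 = 1: 15/2  (≤ bound)
a_3 = 1: 23/3  (≤ bound)
a_4 = 1: 38/5  (> 3, stop)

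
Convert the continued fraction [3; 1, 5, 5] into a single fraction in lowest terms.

119/31

Build up convergents one term at a time:
a_0 = 3: 3/1
a_1 = 1: 4/1
a_2 = 5: 23/6
a_3 = 5: 119/31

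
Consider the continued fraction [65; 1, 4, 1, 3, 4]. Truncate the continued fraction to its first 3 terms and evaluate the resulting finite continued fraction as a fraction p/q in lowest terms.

329/5

Build up convergents one term at a time:
a_0 = 65: 65/1
a_1 = 1: 66/1
a_2 = 4: 329/5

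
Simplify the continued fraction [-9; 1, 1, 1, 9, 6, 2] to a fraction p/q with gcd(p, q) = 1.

-3196/383

a_0 = -9: -9/1
a_1 = 1: -8/1
a_2 = 1: -17/2
a_3 = 1: -25/3
a_4 = 9: -242/29
a_5 = 6: -1477/177
a_6 = 2: -3196/383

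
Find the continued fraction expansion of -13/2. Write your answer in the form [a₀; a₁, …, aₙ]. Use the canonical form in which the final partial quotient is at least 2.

[-7; 2]

-13 ÷ 2 → quotient -7, remainder 1
2 ÷ 1 → quotient 2, remainder 0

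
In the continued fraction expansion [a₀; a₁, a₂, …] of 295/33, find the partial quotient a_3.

295 ÷ 33 → quotient 8, remainder 31
33 ÷ 31 → quotient 1, remainder 2
31 ÷ 2 → quotient 15, remainder 1
2 ÷ 1 → quotient 2, remainder 0

2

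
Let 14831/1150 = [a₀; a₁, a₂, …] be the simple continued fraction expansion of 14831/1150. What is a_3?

1

Apply division with remainder until the remainder is 0:
14831 = 12·1150 + 1031, so a_0 = 12
1150 = 1·1031 + 119, so a_1 = 1
1031 = 8·119 + 79, so a_2 = 8
119 = 1·79 + 40, so a_3 = 1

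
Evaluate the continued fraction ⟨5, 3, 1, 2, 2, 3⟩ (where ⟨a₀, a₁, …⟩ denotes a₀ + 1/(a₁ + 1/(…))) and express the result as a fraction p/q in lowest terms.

469/89

Start with 3.
2 + 1/(3/1) = 2 + 1/3 = 7/3
2 + 1/(7/3) = 2 + 3/7 = 17/7
1 + 1/(17/7) = 1 + 7/17 = 24/17
3 + 1/(24/17) = 3 + 17/24 = 89/24
5 + 1/(89/24) = 5 + 24/89 = 469/89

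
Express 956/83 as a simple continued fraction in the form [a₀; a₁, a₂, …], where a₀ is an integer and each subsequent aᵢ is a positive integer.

[11; 1, 1, 13, 3]

956 ÷ 83 → quotient 11, remainder 43
83 ÷ 43 → quotient 1, remainder 40
43 ÷ 40 → quotient 1, remainder 3
40 ÷ 3 → quotient 13, remainder 1
3 ÷ 1 → quotient 3, remainder 0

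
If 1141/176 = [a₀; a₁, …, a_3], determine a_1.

2

1141 ÷ 176 → quotient 6, remainder 85
176 ÷ 85 → quotient 2, remainder 6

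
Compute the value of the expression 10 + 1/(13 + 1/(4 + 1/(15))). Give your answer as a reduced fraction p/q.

Start with 15.
4 + 1/(15/1) = 4 + 1/15 = 61/15
13 + 1/(61/15) = 13 + 15/61 = 808/61
10 + 1/(808/61) = 10 + 61/808 = 8141/808

8141/808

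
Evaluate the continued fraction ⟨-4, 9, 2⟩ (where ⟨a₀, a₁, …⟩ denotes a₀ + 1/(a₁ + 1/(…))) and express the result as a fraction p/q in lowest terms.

Starting at the tail and folding back:
Start with 2.
9 + 1/(2/1) = 9 + 1/2 = 19/2
-4 + 1/(19/2) = -4 + 2/19 = -74/19

-74/19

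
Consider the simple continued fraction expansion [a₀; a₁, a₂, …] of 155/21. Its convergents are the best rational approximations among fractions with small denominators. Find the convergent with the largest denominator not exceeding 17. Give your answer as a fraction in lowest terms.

59/8

List convergents until the denominator exceeds the bound:
a_0 = 7: 7/1  (≤ bound)
a_1 = 2: 15/2  (≤ bound)
a_2 = 1: 22/3  (≤ bound)
a_3 = 1: 37/5  (≤ bound)
a_4 = 1: 59/8  (≤ bound)
a_5 = 2: 155/21  (> 17, stop)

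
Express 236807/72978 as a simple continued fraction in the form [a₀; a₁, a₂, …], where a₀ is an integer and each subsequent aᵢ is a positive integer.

Repeatedly divide and take the remainder:
236807 ÷ 72978 → quotient 3, remainder 17873
72978 ÷ 17873 → quotient 4, remainder 1486
17873 ÷ 1486 → quotient 12, remainder 41
1486 ÷ 41 → quotient 36, remainder 10
41 ÷ 10 → quotient 4, remainder 1
10 ÷ 1 → quotient 10, remainder 0

[3; 4, 12, 36, 4, 10]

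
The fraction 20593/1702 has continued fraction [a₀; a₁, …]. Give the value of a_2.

Run the Euclidean algorithm, recording each quotient:
⌊20593/1702⌋ = 12, remainder 169
⌊1702/169⌋ = 10, remainder 12
⌊169/12⌋ = 14, remainder 1

14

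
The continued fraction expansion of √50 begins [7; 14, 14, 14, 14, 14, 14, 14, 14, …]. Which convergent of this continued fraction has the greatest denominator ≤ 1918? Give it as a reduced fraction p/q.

a_0 = 7: 7/1  (≤ bound)
a_1 = 14: 99/14  (≤ bound)
a_2 = 14: 1393/197  (≤ bound)
a_3 = 14: 19601/2772  (> 1918, stop)

1393/197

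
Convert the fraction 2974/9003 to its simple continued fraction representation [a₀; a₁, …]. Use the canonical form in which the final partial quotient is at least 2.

Apply division with remainder until the remainder is 0:
2974 = 0·9003 + 2974, so a_0 = 0
9003 = 3·2974 + 81, so a_1 = 3
2974 = 36·81 + 58, so a_2 = 36
81 = 1·58 + 23, so a_3 = 1
58 = 2·23 + 12, so a_4 = 2
23 = 1·12 + 11, so a_5 = 1
12 = 1·11 + 1, so a_6 = 1
11 = 11·1 + 0, so a_7 = 11

[0; 3, 36, 1, 2, 1, 1, 11]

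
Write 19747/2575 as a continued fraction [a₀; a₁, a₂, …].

19747 ÷ 2575 → quotient 7, remainder 1722
2575 ÷ 1722 → quotient 1, remainder 853
1722 ÷ 853 → quotient 2, remainder 16
853 ÷ 16 → quotient 53, remainder 5
16 ÷ 5 → quotient 3, remainder 1
5 ÷ 1 → quotient 5, remainder 0

[7; 1, 2, 53, 3, 5]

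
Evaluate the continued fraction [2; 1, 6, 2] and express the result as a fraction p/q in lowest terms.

a_0 = 2: 2/1
a_1 = 1: 3/1
a_2 = 6: 20/7
a_3 = 2: 43/15

43/15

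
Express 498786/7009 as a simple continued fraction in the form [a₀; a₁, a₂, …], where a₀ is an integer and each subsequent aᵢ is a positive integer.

498786 = 71·7009 + 1147, so a_0 = 71
7009 = 6·1147 + 127, so a_1 = 6
1147 = 9·127 + 4, so a_2 = 9
127 = 31·4 + 3, so a_3 = 31
4 = 1·3 + 1, so a_4 = 1
3 = 3·1 + 0, so a_5 = 3

[71; 6, 9, 31, 1, 3]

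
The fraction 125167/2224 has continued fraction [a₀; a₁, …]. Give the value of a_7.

3

Repeatedly divide and take the remainder:
125167 = 56·2224 + 623, so a_0 = 56
2224 = 3·623 + 355, so a_1 = 3
623 = 1·355 + 268, so a_2 = 1
355 = 1·268 + 87, so a_3 = 1
268 = 3·87 + 7, so a_4 = 3
87 = 12·7 + 3, so a_5 = 12
7 = 2·3 + 1, so a_6 = 2
3 = 3·1 + 0, so a_7 = 3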